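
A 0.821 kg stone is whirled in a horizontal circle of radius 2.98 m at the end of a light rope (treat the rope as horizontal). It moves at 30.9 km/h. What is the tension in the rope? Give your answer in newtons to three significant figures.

20.3 N

v = 30.9 km/h = 30.9/3.6 = 8.583 m/s.
The tension is the only horizontal force, so it supplies the full centripetal force: T = m v²/r = 0.821 × (8.583)²/2.98 = 0.821 × 73.67/2.98 = 20.30 N.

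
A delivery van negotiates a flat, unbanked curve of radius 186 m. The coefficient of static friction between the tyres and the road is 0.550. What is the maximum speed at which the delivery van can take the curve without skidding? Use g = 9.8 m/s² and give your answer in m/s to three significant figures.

Friction provides the centripetal force on a flat curve. At maximum speed it is at its limiting value: μ_s m g = m v²/r.
Mass cancels: v_max = √(μ_s g r) = √(0.550 × 9.8 × 186) = √1003 = 31.66 m/s.

31.7 m/s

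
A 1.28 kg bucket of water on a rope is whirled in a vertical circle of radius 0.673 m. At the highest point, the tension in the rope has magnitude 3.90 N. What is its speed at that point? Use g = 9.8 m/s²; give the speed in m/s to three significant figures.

2.94 m/s

At the top, T + mg = mv²/r, so v = √(r(T/m + g)) = √(0.673 × (3.90/1.28 + 9.8)) = √(0.673 × 12.85) = √8.646 = 2.940 m/s.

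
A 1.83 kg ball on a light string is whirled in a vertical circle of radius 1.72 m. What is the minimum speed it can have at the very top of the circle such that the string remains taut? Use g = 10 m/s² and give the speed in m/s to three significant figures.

4.15 m/s

At the highest point the centre is directly below, so both the weight and T act inward: T + mg = mv²/r.
At minimum speed T → 0, so mg = mv_min²/r ⇒ v_min = √(g r) = √(10.0 × 1.72) = 4.147 m/s.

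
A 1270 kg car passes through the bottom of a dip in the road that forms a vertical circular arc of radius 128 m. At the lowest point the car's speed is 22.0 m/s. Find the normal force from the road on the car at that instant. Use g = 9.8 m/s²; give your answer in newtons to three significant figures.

At the lowest point, N points up (toward the centre) and the weight mg points down (away from the centre), so the net inward force is N − mg = mv²/r.
N = m(v²/r + g) = 1270 × ((22.0)²/128 + 9.8) = 1270 × (3.781 + 9.8) = 1270 × 13.58 = 17250 N.

17200 N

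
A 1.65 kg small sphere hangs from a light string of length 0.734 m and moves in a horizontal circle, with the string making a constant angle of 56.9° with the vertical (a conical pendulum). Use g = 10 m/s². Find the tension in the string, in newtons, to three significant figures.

30.2 N

Vertically the bob has no acceleration, so T cosθ = mg.
T = mg/cosθ = 1.65 × 10.0 / cos 56.9° = 16.50/0.5461 = 30.21 N.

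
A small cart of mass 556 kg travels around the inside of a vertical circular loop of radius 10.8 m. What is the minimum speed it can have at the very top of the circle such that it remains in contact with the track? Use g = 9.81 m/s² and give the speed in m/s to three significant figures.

10.3 m/s

At the highest point the centre is directly below, so both the weight and N act inward: N + mg = mv²/r.
At minimum speed N → 0, so mg = mv_min²/r ⇒ v_min = √(g r) = √(9.81 × 10.8) = 10.29 m/s.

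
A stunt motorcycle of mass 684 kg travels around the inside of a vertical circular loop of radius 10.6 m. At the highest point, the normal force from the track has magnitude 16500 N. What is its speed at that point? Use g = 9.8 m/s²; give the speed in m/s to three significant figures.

At the top, N + mg = mv²/r, so v = √(r(N/m + g)) = √(10.6 × (16500/684 + 9.8)) = √(10.6 × 33.92) = √359.6 = 18.96 m/s.

19.0 m/s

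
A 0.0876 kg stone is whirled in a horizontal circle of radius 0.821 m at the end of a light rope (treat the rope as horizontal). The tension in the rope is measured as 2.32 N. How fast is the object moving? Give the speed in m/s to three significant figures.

T = m v²/r ⇒ v = √(T r / m) = √(2.32 × 0.821 / 0.0876) = √21.74 = 4.663 m/s.

4.66 m/s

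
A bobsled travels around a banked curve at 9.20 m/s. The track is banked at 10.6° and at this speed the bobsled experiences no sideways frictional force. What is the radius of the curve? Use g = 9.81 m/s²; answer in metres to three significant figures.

Frictionless banking: tanθ = v²/(rg), so r = v²/(g tanθ).
r = (9.20)²/(9.81 × tan 10.6°) = 84.64/(9.81 × 0.1871) = 84.64/1.836 = 46.10 m.

46.1 m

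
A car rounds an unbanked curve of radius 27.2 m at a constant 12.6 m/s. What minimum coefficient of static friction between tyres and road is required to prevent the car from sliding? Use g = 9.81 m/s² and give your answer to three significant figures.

Friction provides the centripetal force: μ_s m g = m v²/r, so μ_s = v²/(g r) = (12.60)²/(9.81 × 27.2) = 158.8/266.8 = 0.5950.

0.595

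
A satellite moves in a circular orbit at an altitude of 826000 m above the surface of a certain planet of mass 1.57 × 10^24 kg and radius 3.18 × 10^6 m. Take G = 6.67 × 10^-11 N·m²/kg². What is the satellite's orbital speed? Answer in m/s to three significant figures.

5110 m/s

Orbital radius r = R + h = 3.18 × 10^6 + 826000 = 4.006 × 10^6 m.
Gravity supplies the centripetal force: G M m / r² = m v² / r, so v = √(GM/r).
v = √(6.67 × 10^-11 × 1.57 × 10^24 / 4.006 × 10^6) = √(2.614 × 10^7) = 5113 m/s.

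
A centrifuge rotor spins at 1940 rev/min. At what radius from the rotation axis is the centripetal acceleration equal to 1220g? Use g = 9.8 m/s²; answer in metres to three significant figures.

ω = 1940 rev/min × 2π/60 = 203.2 rad/s.
a_c = ω²r = 1220g ⇒ r = 1220 × 9.8 / (203.2)² = 11960/41270 = 0.2897 m.

0.290 m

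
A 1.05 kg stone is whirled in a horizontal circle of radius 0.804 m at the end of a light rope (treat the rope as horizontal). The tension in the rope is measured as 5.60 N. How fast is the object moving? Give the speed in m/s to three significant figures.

T = m v²/r ⇒ v = √(T r / m) = √(5.60 × 0.804 / 1.05) = √4.288 = 2.071 m/s.

2.07 m/s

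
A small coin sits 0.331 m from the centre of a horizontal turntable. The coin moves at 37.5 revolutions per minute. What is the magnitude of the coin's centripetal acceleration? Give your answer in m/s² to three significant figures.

5.10 m/s²

ω = 37.5 rev/min × 2π/60 = 3.927 rad/s, so v = ωr = 3.927 × 0.331 = 1.300 m/s.
a_c = v²/r = (1.300)²/0.331 = 1.690/0.331 = 5.104 m/s².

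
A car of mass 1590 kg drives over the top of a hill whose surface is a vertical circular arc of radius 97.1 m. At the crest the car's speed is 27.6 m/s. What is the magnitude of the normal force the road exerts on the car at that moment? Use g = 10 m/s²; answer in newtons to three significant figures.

3430 N

At the crest the centripetal acceleration points downward (toward the centre of the arc), so mg − N = mv²/r.
N = m(g − v²/r) = 1590 × (10.0 − (27.6)²/97.1) = 1590 × (10.0 − 7.845) = 1590 × 2.155 = 3426 N.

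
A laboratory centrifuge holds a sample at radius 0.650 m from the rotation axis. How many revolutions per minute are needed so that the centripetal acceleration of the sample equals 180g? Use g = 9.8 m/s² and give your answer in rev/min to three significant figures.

497 rev/min

Require ω²r = 180g, so ω = √(180 × 9.8/0.650) = 52.09 rad/s.
In rev/min: ω × 60/(2π) = 52.09 × 60/(2π) = 497.5 rev/min.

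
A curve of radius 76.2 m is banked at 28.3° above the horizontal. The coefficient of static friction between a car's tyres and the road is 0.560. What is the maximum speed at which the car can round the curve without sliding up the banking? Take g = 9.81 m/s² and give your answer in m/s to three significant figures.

At the maximum speed, friction acts down the slope at its limiting value f = μN. Radially (horizontal, toward centre): N sinθ + μN cosθ = mv²/r. Vertically: N cosθ − μN sinθ = mg.
Dividing: v² = r g (sinθ + μcosθ)/(cosθ − μsinθ).
sinθ + μcosθ = 0.4741 + 0.560×0.8805 = 0.9672; cosθ − μsinθ = 0.8805 − 0.560×0.4741 = 0.6150.
v² = 76.2 × 9.81 × 0.9672/0.6150 = 1176 m²/s², so v = 34.29 m/s.

34.3 m/s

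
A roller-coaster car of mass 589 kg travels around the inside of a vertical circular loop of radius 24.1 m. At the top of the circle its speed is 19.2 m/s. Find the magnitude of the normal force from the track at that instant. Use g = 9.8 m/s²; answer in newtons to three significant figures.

At the top, both N and the weight mg point inward (toward the centre), so N + mg = mv²/r.
N = m(v²/r − g) = 589 × ((19.2)²/24.1 − 9.8) = 589 × (15.30 − 9.8) = 589 × 5.496 = 3237 N.

3240 N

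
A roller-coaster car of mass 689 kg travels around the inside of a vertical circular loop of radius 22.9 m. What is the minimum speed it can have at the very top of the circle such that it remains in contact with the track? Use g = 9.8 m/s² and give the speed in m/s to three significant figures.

15.0 m/s

At the highest point the centre is directly below, so both the weight and N act inward: N + mg = mv²/r.
At minimum speed N → 0, so mg = mv_min²/r ⇒ v_min = √(g r) = √(9.8 × 22.9) = 14.98 m/s.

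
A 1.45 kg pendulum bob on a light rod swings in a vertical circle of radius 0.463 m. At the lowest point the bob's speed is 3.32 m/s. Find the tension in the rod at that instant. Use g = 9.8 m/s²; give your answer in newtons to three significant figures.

48.7 N

At the lowest point, T points up (toward the centre) and the weight mg points down (away from the centre), so the net inward force is T − mg = mv²/r.
T = m(v²/r + g) = 1.45 × ((3.32)²/0.463 + 9.8) = 1.45 × (23.81 + 9.8) = 1.45 × 33.61 = 48.73 N.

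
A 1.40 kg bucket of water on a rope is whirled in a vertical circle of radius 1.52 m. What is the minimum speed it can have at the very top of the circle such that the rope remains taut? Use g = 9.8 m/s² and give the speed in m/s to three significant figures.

3.86 m/s

At the highest point the centre is directly below, so both the weight and T act inward: T + mg = mv²/r.
At minimum speed T → 0, so mg = mv_min²/r ⇒ v_min = √(g r) = √(9.8 × 1.52) = 3.860 m/s.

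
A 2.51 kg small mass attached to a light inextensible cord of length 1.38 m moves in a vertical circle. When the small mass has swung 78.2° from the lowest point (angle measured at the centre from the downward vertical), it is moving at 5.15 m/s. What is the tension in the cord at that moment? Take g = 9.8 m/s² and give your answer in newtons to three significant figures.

Take the radial direction toward the centre of the circle as positive. The component of the weight along the string toward the centre is −mg cos φ (φ measured from the bottom), so Newton's second law along the string gives T − mg cos φ = m v²/r.
cos 78.2° = 0.2045, so T = m(v²/r + g cos φ) = 2.51 × ((5.15)²/1.38 + 9.8 × 0.2045) = 2.51 × (19.22 + (2.004)) = 2.51 × 21.22 = 53.27 N.

53.3 N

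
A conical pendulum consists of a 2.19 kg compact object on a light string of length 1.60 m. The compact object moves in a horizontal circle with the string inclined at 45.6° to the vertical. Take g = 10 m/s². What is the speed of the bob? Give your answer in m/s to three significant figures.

The radius of the circle is r = L sinθ = 1.60 × sin 45.6° = 1.143 m.
Horizontally T sinθ = mv²/r and vertically T cosθ = mg, so tanθ = v²/(rg).
v = √(r g tanθ) = √(1.143 × 10.0 × 1.021) = √11.67 = 3.417 m/s.

3.42 m/s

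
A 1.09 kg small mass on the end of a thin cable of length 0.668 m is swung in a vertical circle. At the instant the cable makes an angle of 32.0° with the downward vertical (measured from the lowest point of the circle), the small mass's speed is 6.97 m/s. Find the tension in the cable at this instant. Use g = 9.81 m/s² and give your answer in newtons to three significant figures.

Take the radial direction toward the centre of the circle as positive. The component of the weight along the string toward the centre is −mg cos φ (φ measured from the bottom), so Newton's second law along the string gives T − mg cos φ = m v²/r.
cos 32.0° = 0.8480, so T = m(v²/r + g cos φ) = 1.09 × ((6.97)²/0.668 + 9.81 × 0.8480) = 1.09 × (72.73 + (8.319)) = 1.09 × 81.05 = 88.34 N.

88.3 N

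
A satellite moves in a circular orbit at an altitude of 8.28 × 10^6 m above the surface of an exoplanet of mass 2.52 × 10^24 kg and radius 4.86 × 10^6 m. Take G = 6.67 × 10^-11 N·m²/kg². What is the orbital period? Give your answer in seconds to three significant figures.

r = R + h = 4.86 × 10^6 + 8.28 × 10^6 = 1.314 × 10^7 m. Gravity provides the centripetal force: G M m / r² = m v² / r ⇒ v = √(GM/r) = 3577 m/s.
T = 2πr/v = 2π × 1.314 × 10^7 / 3577 = 23080 s.

23100 s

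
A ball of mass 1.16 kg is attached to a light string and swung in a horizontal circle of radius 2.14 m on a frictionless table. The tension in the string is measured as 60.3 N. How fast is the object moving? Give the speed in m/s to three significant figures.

T = m v²/r ⇒ v = √(T r / m) = √(60.3 × 2.14 / 1.16) = √111.2 = 10.55 m/s.

10.5 m/s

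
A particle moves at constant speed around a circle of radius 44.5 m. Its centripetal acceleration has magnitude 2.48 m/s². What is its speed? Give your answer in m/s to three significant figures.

a_c = v²/r ⇒ v = √(a_c · r) = √(2.48 × 44.5) = √110.4 = 10.51 m/s.

10.5 m/s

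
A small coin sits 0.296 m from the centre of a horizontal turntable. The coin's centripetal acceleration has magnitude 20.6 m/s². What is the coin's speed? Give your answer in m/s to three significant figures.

a_c = v²/r ⇒ v = √(a_c · r) = √(20.6 × 0.296) = √6.098 = 2.469 m/s.

2.47 m/s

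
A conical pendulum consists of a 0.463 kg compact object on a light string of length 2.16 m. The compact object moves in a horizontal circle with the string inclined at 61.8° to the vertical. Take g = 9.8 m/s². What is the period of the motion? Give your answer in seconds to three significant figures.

2.03 s

r = L sinθ = 1.904 m. From T sinθ = mω²r and T cosθ = mg: tanθ = ω²r/g, so ω² = g tanθ / r = g/(L cosθ).
ω = √(g/(L cosθ)) = √(9.8/(2.16 × 0.4726)) = √9.601 = 3.099 rad/s.
Period = 2π/ω = 2.028 s.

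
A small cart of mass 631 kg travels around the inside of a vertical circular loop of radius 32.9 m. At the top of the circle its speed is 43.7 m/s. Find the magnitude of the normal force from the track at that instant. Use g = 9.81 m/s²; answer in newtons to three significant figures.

At the top, both N and the weight mg point inward (toward the centre), so N + mg = mv²/r.
N = m(v²/r − g) = 631 × ((43.7)²/32.9 − 9.81) = 631 × (58.05 − 9.81) = 631 × 48.24 = 30440 N.

30400 N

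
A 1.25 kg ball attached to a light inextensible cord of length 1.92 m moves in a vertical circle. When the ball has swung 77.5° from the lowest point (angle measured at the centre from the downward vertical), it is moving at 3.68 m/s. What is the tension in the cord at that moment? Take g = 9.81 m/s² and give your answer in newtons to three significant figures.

11.5 N

Take the radial direction toward the centre of the circle as positive. The component of the weight along the string toward the centre is −mg cos φ (φ measured from the bottom), so Newton's second law along the string gives T − mg cos φ = m v²/r.
cos 77.5° = 0.2164, so T = m(v²/r + g cos φ) = 1.25 × ((3.68)²/1.92 + 9.81 × 0.2164) = 1.25 × (7.053 + (2.123)) = 1.25 × 9.177 = 11.47 N.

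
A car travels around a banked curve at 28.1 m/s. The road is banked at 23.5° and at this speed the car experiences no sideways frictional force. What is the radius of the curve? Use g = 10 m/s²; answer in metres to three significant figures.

Frictionless banking: tanθ = v²/(rg), so r = v²/(g tanθ).
r = (28.1)²/(10.0 × tan 23.5°) = 789.6/(10.0 × 0.4348) = 789.6/4.348 = 181.6 m.

182 m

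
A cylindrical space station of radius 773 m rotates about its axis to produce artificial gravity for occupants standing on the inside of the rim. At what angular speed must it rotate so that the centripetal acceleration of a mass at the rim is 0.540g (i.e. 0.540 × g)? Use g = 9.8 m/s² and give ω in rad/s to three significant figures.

0.0827 rad/s

Centripetal acceleration a_c = ω²r. Setting ω²r = 0.540g:
ω = √(0.540g / r) = √(0.540 × 9.8 / 773) = √0.006846 = 0.08274 rad/s.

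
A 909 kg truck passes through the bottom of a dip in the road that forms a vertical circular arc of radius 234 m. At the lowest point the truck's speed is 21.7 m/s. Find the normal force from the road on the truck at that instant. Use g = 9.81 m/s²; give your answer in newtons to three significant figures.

At the lowest point, N points up (toward the centre) and the weight mg points down (away from the centre), so the net inward force is N − mg = mv²/r.
N = m(v²/r + g) = 909 × ((21.7)²/234 + 9.81) = 909 × (2.012 + 9.81) = 909 × 11.82 = 10750 N.

10700 N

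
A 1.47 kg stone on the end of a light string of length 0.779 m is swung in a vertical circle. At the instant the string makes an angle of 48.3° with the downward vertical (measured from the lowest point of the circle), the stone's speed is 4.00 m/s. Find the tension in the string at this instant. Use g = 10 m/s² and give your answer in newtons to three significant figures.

40.0 N

Take the radial direction toward the centre of the circle as positive. The component of the weight along the string toward the centre is −mg cos φ (φ measured from the bottom), so Newton's second law along the string gives T − mg cos φ = m v²/r.
cos 48.3° = 0.6652, so T = m(v²/r + g cos φ) = 1.47 × ((4.00)²/0.779 + 10.0 × 0.6652) = 1.47 × (20.54 + (6.652)) = 1.47 × 27.19 = 39.97 N.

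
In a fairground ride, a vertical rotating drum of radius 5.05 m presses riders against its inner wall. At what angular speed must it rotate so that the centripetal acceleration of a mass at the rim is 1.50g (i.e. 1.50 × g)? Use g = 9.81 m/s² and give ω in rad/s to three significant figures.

1.71 rad/s

Centripetal acceleration a_c = ω²r. Setting ω²r = 1.50g:
ω = √(1.50g / r) = √(1.50 × 9.81 / 5.05) = √2.914 = 1.707 rad/s.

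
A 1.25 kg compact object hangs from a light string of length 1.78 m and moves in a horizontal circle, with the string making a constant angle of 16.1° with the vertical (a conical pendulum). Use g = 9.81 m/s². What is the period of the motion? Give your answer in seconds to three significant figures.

r = L sinθ = 0.4936 m. From T sinθ = mω²r and T cosθ = mg: tanθ = ω²r/g, so ω² = g tanθ / r = g/(L cosθ).
ω = √(g/(L cosθ)) = √(9.81/(1.78 × 0.9608)) = √5.736 = 2.395 rad/s.
Period = 2π/ω = 2.623 s.

2.62 s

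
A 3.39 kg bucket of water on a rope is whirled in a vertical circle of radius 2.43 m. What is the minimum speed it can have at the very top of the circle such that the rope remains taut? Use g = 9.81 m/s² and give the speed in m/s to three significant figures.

At the top, both weight mg and T point toward the centre: T + mg = mv²/r.
At minimum speed T → 0, so mg = mv_min²/r ⇒ v_min = √(g r) = √(9.81 × 2.43) = 4.882 m/s.

4.88 m/s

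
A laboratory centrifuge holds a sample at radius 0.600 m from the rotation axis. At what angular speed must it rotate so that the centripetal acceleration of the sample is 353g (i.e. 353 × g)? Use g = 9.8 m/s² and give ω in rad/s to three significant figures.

75.9 rad/s

Centripetal acceleration a_c = ω²r. Setting ω²r = 353g:
ω = √(353g / r) = √(353 × 9.8 / 0.600) = √5766 = 75.93 rad/s.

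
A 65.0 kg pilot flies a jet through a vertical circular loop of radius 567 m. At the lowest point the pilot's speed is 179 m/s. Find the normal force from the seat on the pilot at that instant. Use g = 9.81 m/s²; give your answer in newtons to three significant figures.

At the lowest point, N points up (toward the centre) and the weight mg points down (away from the centre), so the net inward force is N − mg = mv²/r.
N = m(v²/r + g) = 65.0 × ((179)²/567 + 9.81) = 65.0 × (56.51 + 9.81) = 65.0 × 66.32 = 4311 N.

4310 N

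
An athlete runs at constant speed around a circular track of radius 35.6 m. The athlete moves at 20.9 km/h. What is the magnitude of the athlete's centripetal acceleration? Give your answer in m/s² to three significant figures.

v = 20.9 km/h = 20.9/3.6 = 5.806 m/s.
a_c = v²/r = (5.806)²/35.6 = 33.70/35.6 = 0.9468 m/s².

0.947 m/s²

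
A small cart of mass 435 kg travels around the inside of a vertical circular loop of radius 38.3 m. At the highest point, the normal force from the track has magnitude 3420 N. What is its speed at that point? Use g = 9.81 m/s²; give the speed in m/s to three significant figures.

26.0 m/s

At the top, N + mg = mv²/r, so v = √(r(N/m + g)) = √(38.3 × (3420/435 + 9.81)) = √(38.3 × 17.67) = √676.8 = 26.02 m/s.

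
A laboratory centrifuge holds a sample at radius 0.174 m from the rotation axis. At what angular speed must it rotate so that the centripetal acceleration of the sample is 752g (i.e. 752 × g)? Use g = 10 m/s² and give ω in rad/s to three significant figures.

208 rad/s

Centripetal acceleration a_c = ω²r. Setting ω²r = 752g:
ω = √(752g / r) = √(752 × 10.0 / 0.174) = √43220 = 207.9 rad/s.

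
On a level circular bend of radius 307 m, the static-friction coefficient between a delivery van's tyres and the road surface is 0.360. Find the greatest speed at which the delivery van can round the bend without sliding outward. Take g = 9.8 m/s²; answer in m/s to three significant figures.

32.9 m/s

On a flat curve, static friction is the only horizontal force, so it must supply the full centripetal force: μ_s m g = m v²/r.
Mass cancels: v_max = √(μ_s g r) = √(0.360 × 9.8 × 307) = √1083 = 32.91 m/s.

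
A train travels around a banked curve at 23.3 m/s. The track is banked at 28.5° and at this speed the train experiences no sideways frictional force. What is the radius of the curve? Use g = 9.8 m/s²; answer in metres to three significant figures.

Frictionless banking: tanθ = v²/(rg), so r = v²/(g tanθ).
r = (23.3)²/(9.8 × tan 28.5°) = 542.9/(9.8 × 0.5430) = 542.9/5.321 = 102.0 m.

102 m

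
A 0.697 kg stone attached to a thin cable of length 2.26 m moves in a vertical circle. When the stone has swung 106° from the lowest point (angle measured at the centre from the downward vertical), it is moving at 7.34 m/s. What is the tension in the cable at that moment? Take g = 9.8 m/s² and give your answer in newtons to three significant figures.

14.7 N

Take the radial direction toward the centre of the circle as positive. The component of the weight along the string toward the centre is −mg cos φ (φ measured from the bottom), so Newton's second law along the string gives T − mg cos φ = m v²/r.
cos 106° = -0.2756, so T = m(v²/r + g cos φ) = 0.697 × ((7.34)²/2.26 + 9.8 × -0.2756) = 0.697 × (23.84 + (-2.701)) = 0.697 × 21.14 = 14.73 N.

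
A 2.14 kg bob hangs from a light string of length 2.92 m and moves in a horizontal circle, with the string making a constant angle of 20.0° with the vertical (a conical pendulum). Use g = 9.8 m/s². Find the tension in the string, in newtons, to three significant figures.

22.3 N

Vertically the bob has no acceleration, so T cosθ = mg.
T = mg/cosθ = 2.14 × 9.8 / cos 20.0° = 20.97/0.9397 = 22.32 N.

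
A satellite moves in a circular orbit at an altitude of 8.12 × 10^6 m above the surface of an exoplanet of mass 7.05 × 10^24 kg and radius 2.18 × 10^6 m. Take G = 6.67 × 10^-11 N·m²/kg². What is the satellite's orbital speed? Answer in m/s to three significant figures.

6760 m/s

Orbital radius r = R + h = 2.18 × 10^6 + 8.12 × 10^6 = 1.030 × 10^7 m.
Gravity supplies the centripetal force: G M m / r² = m v² / r, so v = √(GM/r).
v = √(6.67 × 10^-11 × 7.05 × 10^24 / 1.030 × 10^7) = √(4.565 × 10^7) = 6757 m/s.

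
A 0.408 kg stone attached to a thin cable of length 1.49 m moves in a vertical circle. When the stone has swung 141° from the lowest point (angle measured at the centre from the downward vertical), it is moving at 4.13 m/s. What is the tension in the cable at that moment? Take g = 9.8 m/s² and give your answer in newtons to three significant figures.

Take the radial direction toward the centre of the circle as positive. The component of the weight along the string toward the centre is −mg cos φ (φ measured from the bottom), so Newton's second law along the string gives T − mg cos φ = m v²/r.
cos 141° = -0.7771, so T = m(v²/r + g cos φ) = 0.408 × ((4.13)²/1.49 + 9.8 × -0.7771) = 0.408 × (11.45 + (-7.616)) = 0.408 × 3.832 = 1.563 N.

1.56 N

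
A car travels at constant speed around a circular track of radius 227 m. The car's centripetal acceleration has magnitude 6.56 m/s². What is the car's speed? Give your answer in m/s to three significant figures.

38.6 m/s

a_c = v²/r ⇒ v = √(a_c · r) = √(6.56 × 227) = √1489 = 38.59 m/s.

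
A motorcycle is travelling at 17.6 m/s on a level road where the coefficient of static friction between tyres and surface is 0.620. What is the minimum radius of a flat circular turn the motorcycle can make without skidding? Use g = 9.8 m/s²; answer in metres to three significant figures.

At the limit, μ_s m g = m v²/r, so r_min = v²/(μ_s g) = (17.6)²/(0.620 × 9.8) = 309.8/6.076 = 50.98 m.

51.0 m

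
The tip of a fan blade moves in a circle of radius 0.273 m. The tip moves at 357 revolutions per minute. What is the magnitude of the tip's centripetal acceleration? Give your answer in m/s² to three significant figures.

ω = 357 rev/min × 2π/60 = 37.38 rad/s, so v = ωr = 37.38 × 0.273 = 10.21 m/s.
a_c = v²/r = (10.21)²/0.273 = 104.2/0.273 = 381.6 m/s².

382 m/s²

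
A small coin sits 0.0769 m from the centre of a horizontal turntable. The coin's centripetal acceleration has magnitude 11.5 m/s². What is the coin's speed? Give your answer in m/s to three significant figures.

a_c = v²/r ⇒ v = √(a_c · r) = √(11.5 × 0.0769) = √0.8844 = 0.9404 m/s.

0.940 m/s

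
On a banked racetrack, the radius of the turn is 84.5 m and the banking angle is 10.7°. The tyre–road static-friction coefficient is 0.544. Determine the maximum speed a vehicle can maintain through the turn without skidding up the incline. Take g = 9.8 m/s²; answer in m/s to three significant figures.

26.0 m/s

At the maximum speed, friction acts down the slope at its limiting value f = μN. Radially (horizontal, toward centre): N sinθ + μN cosθ = mv²/r. Vertically: N cosθ − μN sinθ = mg.
Dividing: v² = r g (sinθ + μcosθ)/(cosθ − μsinθ).
sinθ + μcosθ = 0.1857 + 0.544×0.9826 = 0.7202; cosθ − μsinθ = 0.9826 − 0.544×0.1857 = 0.8816.
v² = 84.5 × 9.8 × 0.7202/0.8816 = 676.5 m²/s², so v = 26.01 m/s.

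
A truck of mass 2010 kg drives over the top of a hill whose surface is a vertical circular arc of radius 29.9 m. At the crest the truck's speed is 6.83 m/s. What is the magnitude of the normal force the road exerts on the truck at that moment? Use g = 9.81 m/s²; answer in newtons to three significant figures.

At the crest the centripetal acceleration points downward (toward the centre of the arc), so mg − N = mv²/r.
N = m(g − v²/r) = 2010 × (9.81 − (6.83)²/29.9) = 2010 × (9.81 − 1.560) = 2010 × 8.250 = 16580 N.

16600 N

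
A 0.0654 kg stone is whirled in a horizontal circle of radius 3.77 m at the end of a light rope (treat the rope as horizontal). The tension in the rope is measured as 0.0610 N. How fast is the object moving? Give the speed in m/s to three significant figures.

1.88 m/s

T = m v²/r ⇒ v = √(T r / m) = √(0.0610 × 3.77 / 0.0654) = √3.516 = 1.875 m/s.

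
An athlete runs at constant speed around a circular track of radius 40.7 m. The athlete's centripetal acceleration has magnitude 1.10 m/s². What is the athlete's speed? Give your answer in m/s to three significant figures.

a_c = v²/r ⇒ v = √(a_c · r) = √(1.10 × 40.7) = √44.77 = 6.691 m/s.

6.69 m/s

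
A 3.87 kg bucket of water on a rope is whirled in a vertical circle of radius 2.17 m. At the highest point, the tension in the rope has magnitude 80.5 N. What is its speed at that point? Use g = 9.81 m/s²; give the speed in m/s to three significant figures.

At the top, T + mg = mv²/r, so v = √(r(T/m + g)) = √(2.17 × (80.5/3.87 + 9.81)) = √(2.17 × 30.61) = √66.43 = 8.150 m/s.

8.15 m/s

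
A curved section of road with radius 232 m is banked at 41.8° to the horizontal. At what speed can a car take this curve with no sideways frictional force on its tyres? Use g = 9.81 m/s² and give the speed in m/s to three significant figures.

45.1 m/s

On a frictionless banked curve, N sinθ = mv²/r and N cosθ = mg, so tanθ = v²/(rg).
v = √(r g tanθ) = √(232 × 9.81 × tan 41.8°) = √(232 × 9.81 × 0.8941) = √2035 = 45.11 m/s.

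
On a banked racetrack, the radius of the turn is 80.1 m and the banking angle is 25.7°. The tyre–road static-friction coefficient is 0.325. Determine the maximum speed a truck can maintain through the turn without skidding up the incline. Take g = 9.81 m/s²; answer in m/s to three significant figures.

27.4 m/s

At the maximum speed, friction acts down the slope at its limiting value f = μN. Radially (horizontal, toward centre): N sinθ + μN cosθ = mv²/r. Vertically: N cosθ − μN sinθ = mg.
Dividing: v² = r g (sinθ + μcosθ)/(cosθ − μsinθ).
sinθ + μcosθ = 0.4337 + 0.325×0.9011 = 0.7265; cosθ − μsinθ = 0.9011 − 0.325×0.4337 = 0.7601.
v² = 80.1 × 9.81 × 0.7265/0.7601 = 751.0 m²/s², so v = 27.40 m/s.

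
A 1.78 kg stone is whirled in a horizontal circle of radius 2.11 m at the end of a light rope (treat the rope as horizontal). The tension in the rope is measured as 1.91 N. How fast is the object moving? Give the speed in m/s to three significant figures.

T = m v²/r ⇒ v = √(T r / m) = √(1.91 × 2.11 / 1.78) = √2.264 = 1.505 m/s.

1.50 m/s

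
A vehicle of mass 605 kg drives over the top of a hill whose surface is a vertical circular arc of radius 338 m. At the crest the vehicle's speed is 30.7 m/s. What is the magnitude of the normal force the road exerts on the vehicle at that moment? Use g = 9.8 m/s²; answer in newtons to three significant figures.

4240 N

At the crest the centripetal acceleration points downward (toward the centre of the arc), so mg − N = mv²/r.
N = m(g − v²/r) = 605 × (9.8 − (30.7)²/338) = 605 × (9.8 − 2.788) = 605 × 7.012 = 4242 N.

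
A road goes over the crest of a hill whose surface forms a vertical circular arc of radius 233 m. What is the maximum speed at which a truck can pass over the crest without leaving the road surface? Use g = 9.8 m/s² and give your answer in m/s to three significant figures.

At the crest the centre of the circle is below the truck, so the net downward (centripetal) force is mg − N = mv²/r.
The truck leaves the road when N → 0, giving v_max = √(g r) = √(9.8 × 233) = 47.78 m/s.

47.8 m/s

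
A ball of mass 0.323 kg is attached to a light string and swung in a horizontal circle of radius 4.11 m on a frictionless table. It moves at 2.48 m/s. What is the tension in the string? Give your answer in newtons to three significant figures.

The tension is the only horizontal force, so it supplies the full centripetal force: T = m v²/r = 0.323 × (2.480)²/4.11 = 0.323 × 6.150/4.11 = 0.4834 N.

0.483 N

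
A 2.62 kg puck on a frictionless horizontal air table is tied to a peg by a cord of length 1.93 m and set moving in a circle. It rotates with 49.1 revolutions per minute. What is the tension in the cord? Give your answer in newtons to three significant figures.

134 N

ω = 49.1 rev/min × 2π/60 = 5.142 rad/s, so v = ωr = 5.142 × 1.93 = 9.924 m/s.
The tension is the only horizontal force, so it supplies the full centripetal force: T = m v²/r = 2.62 × (9.924)²/1.93 = 2.62 × 98.48/1.93 = 133.7 N.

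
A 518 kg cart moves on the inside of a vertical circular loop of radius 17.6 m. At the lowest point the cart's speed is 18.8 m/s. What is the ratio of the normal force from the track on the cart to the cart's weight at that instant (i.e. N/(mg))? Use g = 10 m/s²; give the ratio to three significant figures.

3.01

At the bottom, N − mg = mv²/r, so N = m(v²/r + g) and N/(mg) = v²/(rg) + 1 = (18.8)²/(17.6 × 10.0) + 1 = 2.008 + 1 = 3.008.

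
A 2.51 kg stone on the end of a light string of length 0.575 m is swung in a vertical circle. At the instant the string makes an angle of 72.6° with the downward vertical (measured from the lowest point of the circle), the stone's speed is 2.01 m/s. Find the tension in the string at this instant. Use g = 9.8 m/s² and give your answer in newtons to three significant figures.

25.0 N

Take the radial direction toward the centre of the circle as positive. The component of the weight along the string toward the centre is −mg cos φ (φ measured from the bottom), so Newton's second law along the string gives T − mg cos φ = m v²/r.
cos 72.6° = 0.2990, so T = m(v²/r + g cos φ) = 2.51 × ((2.01)²/0.575 + 9.8 × 0.2990) = 2.51 × (7.026 + (2.931)) = 2.51 × 9.957 = 24.99 N.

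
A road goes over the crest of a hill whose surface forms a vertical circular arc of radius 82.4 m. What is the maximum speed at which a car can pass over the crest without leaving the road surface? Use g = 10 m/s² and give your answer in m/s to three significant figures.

28.7 m/s

At the crest the centre of the circle is below the car, so the net downward (centripetal) force is mg − N = mv²/r.
The car leaves the road when N → 0, giving v_max = √(g r) = √(10.0 × 82.4) = 28.71 m/s.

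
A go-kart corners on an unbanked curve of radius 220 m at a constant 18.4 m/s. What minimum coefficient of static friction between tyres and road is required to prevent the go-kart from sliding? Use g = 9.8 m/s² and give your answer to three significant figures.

Friction provides the centripetal force: μ_s m g = m v²/r, so μ_s = v²/(g r) = (18.40)²/(9.8 × 220) = 338.6/2156 = 0.1570.

0.157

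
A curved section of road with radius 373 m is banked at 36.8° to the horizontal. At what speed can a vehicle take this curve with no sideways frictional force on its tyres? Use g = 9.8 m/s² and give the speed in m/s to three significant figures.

52.3 m/s

On a frictionless banked curve, N sinθ = mv²/r and N cosθ = mg, so tanθ = v²/(rg).
v = √(r g tanθ) = √(373 × 9.8 × tan 36.8°) = √(373 × 9.8 × 0.7481) = √2735 = 52.29 m/s.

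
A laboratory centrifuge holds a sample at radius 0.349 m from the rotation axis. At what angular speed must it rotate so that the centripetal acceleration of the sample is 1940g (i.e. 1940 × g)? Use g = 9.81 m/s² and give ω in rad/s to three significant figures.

234 rad/s

Centripetal acceleration a_c = ω²r. Setting ω²r = 1940g:
ω = √(1940g / r) = √(1940 × 9.81 / 0.349) = √54530 = 233.5 rad/s.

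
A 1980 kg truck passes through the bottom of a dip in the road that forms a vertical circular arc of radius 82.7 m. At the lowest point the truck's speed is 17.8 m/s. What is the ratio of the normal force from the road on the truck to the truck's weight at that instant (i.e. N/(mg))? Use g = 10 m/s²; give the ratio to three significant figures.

1.38

At the bottom, N − mg = mv²/r, so N = m(v²/r + g) and N/(mg) = v²/(rg) + 1 = (17.8)²/(82.7 × 10.0) + 1 = 0.3831 + 1 = 1.383.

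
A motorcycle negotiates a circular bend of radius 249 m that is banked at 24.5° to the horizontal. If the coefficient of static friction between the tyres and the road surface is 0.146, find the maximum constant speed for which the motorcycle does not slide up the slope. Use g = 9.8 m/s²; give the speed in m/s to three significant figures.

At the maximum speed, friction acts down the slope at its limiting value f = μN. Radially (horizontal, toward centre): N sinθ + μN cosθ = mv²/r. Vertically: N cosθ − μN sinθ = mg.
Dividing: v² = r g (sinθ + μcosθ)/(cosθ − μsinθ).
sinθ + μcosθ = 0.4147 + 0.146×0.9100 = 0.5475; cosθ − μsinθ = 0.9100 − 0.146×0.4147 = 0.8494.
v² = 249 × 9.8 × 0.5475/0.8494 = 1573 m²/s², so v = 39.66 m/s.

39.7 m/s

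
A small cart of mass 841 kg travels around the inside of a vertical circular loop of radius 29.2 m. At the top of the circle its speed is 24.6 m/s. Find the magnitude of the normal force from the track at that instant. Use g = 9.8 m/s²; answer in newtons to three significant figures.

9190 N

At the top, both N and the weight mg point inward (toward the centre), so N + mg = mv²/r.
N = m(v²/r − g) = 841 × ((24.6)²/29.2 − 9.8) = 841 × (20.72 − 9.8) = 841 × 10.92 = 9188 N.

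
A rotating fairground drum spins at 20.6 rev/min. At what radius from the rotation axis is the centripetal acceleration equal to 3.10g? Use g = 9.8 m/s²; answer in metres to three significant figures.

ω = 20.6 rev/min × 2π/60 = 2.157 rad/s.
a_c = ω²r = 3.10g ⇒ r = 3.10 × 9.8 / (2.157)² = 30.38/4.654 = 6.528 m.

6.53 m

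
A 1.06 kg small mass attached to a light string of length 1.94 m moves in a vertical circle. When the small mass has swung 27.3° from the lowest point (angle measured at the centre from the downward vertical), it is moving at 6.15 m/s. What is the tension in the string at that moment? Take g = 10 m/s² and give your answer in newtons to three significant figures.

30.1 N

Take the radial direction toward the centre of the circle as positive. The component of the weight along the string toward the centre is −mg cos φ (φ measured from the bottom), so Newton's second law along the string gives T − mg cos φ = m v²/r.
cos 27.3° = 0.8886, so T = m(v²/r + g cos φ) = 1.06 × ((6.15)²/1.94 + 10.0 × 0.8886) = 1.06 × (19.50 + (8.886)) = 1.06 × 28.38 = 30.09 N.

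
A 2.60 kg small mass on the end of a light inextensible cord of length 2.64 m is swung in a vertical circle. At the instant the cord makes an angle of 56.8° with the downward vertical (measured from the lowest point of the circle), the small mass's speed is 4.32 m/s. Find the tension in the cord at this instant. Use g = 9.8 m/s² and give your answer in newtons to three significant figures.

Take the radial direction toward the centre of the circle as positive. The component of the weight along the string toward the centre is −mg cos φ (φ measured from the bottom), so Newton's second law along the string gives T − mg cos φ = m v²/r.
cos 56.8° = 0.5476, so T = m(v²/r + g cos φ) = 2.60 × ((4.32)²/2.64 + 9.8 × 0.5476) = 2.60 × (7.069 + (5.366)) = 2.60 × 12.44 = 32.33 N.

32.3 N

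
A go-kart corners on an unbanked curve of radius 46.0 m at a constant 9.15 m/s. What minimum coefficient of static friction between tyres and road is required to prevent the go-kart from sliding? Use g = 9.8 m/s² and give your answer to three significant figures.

Friction provides the centripetal force: μ_s m g = m v²/r, so μ_s = v²/(g r) = (9.150)²/(9.8 × 46.0) = 83.72/450.8 = 0.1857.

0.186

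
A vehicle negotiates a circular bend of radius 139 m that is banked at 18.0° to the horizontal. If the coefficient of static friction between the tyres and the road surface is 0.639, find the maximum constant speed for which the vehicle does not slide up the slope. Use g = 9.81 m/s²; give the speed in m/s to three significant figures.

At the maximum speed, friction acts down the slope at its limiting value f = μN. Radially (horizontal, toward centre): N sinθ + μN cosθ = mv²/r. Vertically: N cosθ − μN sinθ = mg.
Dividing: v² = r g (sinθ + μcosθ)/(cosθ − μsinθ).
sinθ + μcosθ = 0.3090 + 0.639×0.9511 = 0.9167; cosθ − μsinθ = 0.9511 − 0.639×0.3090 = 0.7536.
v² = 139 × 9.81 × 0.9167/0.7536 = 1659 m²/s², so v = 40.73 m/s.

40.7 m/s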